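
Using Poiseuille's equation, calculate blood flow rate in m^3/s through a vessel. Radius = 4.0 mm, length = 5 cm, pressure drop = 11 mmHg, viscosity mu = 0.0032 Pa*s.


Q = pi*r^4*dP / (8*mu*L)
r = 0.004 m, L = 0.05 m
dP = 11 mmHg = 1466.542 Pa
Q = 9.2146e-04 m^3/s


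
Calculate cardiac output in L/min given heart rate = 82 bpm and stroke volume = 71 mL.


CO = HR * SV
CO = 82 * 71 / 1000
CO = 5.822 L/min


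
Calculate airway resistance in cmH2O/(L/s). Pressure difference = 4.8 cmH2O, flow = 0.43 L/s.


R = dP / flow
R = 4.8 / 0.43
R = 11.16 cmH2O/(L/s)


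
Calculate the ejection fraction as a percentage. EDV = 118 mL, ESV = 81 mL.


SV = EDV - ESV = 118 - 81 = 37 mL
EF = SV/EDV * 100 = 37/118 * 100
EF = 31.36%


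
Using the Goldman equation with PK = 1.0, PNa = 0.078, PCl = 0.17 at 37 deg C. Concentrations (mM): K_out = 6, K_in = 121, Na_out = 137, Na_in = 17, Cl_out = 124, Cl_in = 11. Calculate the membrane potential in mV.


Vm = (RT/F)*ln((PK*Ko + PNa*Nao + PCl*Cli)/(PK*Ki + PNa*Nai + PCl*Clo))
Numer = 18.556, Denom = 143.406
Vm = -54.65 mV


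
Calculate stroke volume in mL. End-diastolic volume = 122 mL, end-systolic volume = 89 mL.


SV = EDV - ESV
SV = 122 - 89
SV = 33 mL


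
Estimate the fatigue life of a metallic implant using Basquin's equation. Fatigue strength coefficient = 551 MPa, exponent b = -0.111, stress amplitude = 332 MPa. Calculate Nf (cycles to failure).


sigma_a = sigma_f' * (2Nf)^b
2Nf = (sigma_a/sigma_f')^(1/b)
2Nf = (332/551)^(1/-0.111)
2Nf = 95.962983
Nf = 47.98


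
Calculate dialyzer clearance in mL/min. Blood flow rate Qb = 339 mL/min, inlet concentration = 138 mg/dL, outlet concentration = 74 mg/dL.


K = Qb * (Cb_in - Cb_out) / Cb_in
K = 339 * (138 - 74) / 138
K = 157.2 mL/min


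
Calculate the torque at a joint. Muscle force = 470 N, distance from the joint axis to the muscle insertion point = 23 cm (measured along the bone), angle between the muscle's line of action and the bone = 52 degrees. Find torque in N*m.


Torque = F * d * sin(theta)   (moment arm = d*sin(theta))
d = 23 cm = 0.23 m
Torque = 470 * 0.23 * sin(52)
Torque = 85.18 N*m


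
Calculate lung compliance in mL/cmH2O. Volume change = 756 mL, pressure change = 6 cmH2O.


C = dV / dP
C = 756 / 6
C = 126 mL/cmH2O


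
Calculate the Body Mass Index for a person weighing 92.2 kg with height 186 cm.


BMI = weight / height^2
height = 186 cm = 1.86 m
BMI = 92.2 / 1.86^2
BMI = 26.65 kg/m^2


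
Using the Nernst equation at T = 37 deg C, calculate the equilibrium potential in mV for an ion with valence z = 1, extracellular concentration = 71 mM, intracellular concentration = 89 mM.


E = (RT/(zF)) * ln(C_out/C_in)
T = 37 + 273.15 = 310.15 K
E = (8.314 * 310.15 / (1 * 96485)) * ln(71/89)
E = -6.039 mV


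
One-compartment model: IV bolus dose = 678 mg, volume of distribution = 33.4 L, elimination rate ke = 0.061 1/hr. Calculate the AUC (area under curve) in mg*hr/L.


C0 = Dose/Vd = 678/33.4 = 20.2994 mg/L
AUC = C0/ke = 20.2994/0.061
AUC = 332.8 mg*hr/L


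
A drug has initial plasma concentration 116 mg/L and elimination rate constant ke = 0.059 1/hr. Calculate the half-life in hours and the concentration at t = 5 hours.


t_half = ln(2) / ke = 0.693147 / 0.059 = 11.75 hr
C(t) = C0 * exp(-ke*t) = 116 * exp(-0.059*5)
C(5) = 86.37 mg/L


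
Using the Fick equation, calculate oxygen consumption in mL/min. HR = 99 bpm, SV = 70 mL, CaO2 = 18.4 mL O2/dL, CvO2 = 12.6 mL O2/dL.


CO = HR*SV = 99*70/1000 = 6.93 L/min
a-v O2 diff = 18.4 - 12.6 = 5.8 mL/dL
VO2 = CO * (CaO2-CvO2) * 10 dL/L
VO2 = 6.93 * 5.8 * 10
VO2 = 401.9 mL/min


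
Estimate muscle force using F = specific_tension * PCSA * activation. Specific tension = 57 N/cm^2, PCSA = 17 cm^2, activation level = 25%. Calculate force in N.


F = sigma * PCSA * activation
F = 57 * 17 * 0.25
F = 242.2 N


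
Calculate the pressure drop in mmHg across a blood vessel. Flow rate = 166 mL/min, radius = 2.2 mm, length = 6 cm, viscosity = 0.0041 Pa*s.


dP = 8*mu*L*Q / (pi*r^4)
Q = 166 mL/min = 2.76667e-06 m^3/s
dP = 73.9847 Pa = 73.9847 / 133.322 mmHg = 0.5549 mmHg


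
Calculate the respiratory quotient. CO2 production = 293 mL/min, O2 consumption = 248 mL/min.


RQ = VCO2 / VO2
RQ = 293 / 248
RQ = 1.181


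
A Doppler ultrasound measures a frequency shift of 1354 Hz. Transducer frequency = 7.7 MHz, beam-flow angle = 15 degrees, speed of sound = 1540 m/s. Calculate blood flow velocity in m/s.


v = fd * c / (2 * f0 * cos(theta))
v = 1354 * 1540 / (2 * 7.7000e+06 * cos(15))
v = 0.1402 m/s


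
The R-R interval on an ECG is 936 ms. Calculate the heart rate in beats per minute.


HR = 60 / RR_interval(s)
RR = 936 ms = 0.936 s
HR = 60 / 0.936 = 64.1 bpm


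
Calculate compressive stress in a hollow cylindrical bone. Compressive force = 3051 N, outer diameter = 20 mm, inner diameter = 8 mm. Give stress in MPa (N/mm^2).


A = pi*(r_o^2 - r_i^2)
r_o = 10 mm, r_i = 4 mm
A = 263.894 mm^2
sigma = F/A = 3051 / 263.894
sigma = 11.56 MPa


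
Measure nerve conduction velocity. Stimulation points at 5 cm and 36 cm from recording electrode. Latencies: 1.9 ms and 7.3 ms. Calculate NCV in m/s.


Distance = (36 - 5) / 100 = 0.31 m
dt = (7.3 - 1.9) / 1000 = 0.0054 s
NCV = dist / dt = 57.41 m/s


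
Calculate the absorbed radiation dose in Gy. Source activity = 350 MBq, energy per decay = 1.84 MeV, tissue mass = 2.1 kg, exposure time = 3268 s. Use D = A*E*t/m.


A = 350 MBq = 3.5000e+08 Bq
E = 1.84 MeV = 2.94768e-13 J
D = A*E*t/m = 3.5000e+08*2.94768e-13*3268/2.1
D = 0.1606 Gy


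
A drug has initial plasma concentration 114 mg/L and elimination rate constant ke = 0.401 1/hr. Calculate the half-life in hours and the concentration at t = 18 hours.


t_half = ln(2) / ke = 0.693147 / 0.401 = 1.729 hr
C(t) = C0 * exp(-ke*t) = 114 * exp(-0.401*18)
C(18) = 0.08359 mg/L


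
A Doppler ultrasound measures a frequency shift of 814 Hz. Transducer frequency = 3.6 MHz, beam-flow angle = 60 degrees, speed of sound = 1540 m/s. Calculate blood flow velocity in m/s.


v = fd * c / (2 * f0 * cos(theta))
v = 814 * 1540 / (2 * 3.6000e+06 * cos(60))
v = 0.3482 m/s


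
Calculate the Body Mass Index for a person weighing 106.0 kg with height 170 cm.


BMI = weight / height^2
height = 170 cm = 1.7 m
BMI = 106.0 / 1.7^2
BMI = 36.68 kg/m^2


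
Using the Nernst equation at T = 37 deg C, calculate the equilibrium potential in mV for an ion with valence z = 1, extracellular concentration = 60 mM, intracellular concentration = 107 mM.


E = (RT/(zF)) * ln(C_out/C_in)
T = 37 + 273.15 = 310.15 K
E = (8.314 * 310.15 / (1 * 96485)) * ln(60/107)
E = -15.46 mV


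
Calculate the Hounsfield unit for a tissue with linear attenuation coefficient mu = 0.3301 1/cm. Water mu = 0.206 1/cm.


HU = ((mu_tissue - mu_water) / mu_water) * 1000
HU = ((0.3301 - 0.206) / 0.206) * 1000
HU = 602.4


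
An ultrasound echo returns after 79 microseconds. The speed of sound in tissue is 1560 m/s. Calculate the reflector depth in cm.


depth = c * t / 2
t = 79 us = 7.9000e-05 s
depth = 1560 * 7.9000e-05 / 2
depth = 0.06162 m = 6.162 cm


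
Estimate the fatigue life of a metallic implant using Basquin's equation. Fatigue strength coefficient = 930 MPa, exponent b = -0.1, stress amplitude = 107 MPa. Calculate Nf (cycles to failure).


sigma_a = sigma_f' * (2Nf)^b
2Nf = (sigma_a/sigma_f')^(1/b)
2Nf = (107/930)^(1/-0.1)
2Nf = 2.4603206e+09
Nf = 1.2302e+09


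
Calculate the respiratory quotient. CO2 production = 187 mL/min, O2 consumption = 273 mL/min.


RQ = VCO2 / VO2
RQ = 187 / 273
RQ = 0.685


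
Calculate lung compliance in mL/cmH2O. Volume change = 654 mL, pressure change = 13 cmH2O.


C = dV / dP
C = 654 / 13
C = 50.31 mL/cmH2O


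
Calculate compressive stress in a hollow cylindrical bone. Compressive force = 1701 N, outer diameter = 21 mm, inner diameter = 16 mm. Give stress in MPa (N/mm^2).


A = pi*(r_o^2 - r_i^2)
r_o = 10.5 mm, r_i = 8 mm
A = 145.299 mm^2
sigma = F/A = 1701 / 145.299
sigma = 11.71 MPa


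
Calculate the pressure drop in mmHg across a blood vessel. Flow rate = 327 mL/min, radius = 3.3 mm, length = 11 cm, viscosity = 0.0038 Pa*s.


dP = 8*mu*L*Q / (pi*r^4)
Q = 327 mL/min = 5.45e-06 m^3/s
dP = 48.9167 Pa = 48.9167 / 133.322 mmHg = 0.3669 mmHg


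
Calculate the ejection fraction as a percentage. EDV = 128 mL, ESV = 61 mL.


SV = EDV - ESV = 128 - 61 = 67 mL
EF = SV/EDV * 100 = 67/128 * 100
EF = 52.34%


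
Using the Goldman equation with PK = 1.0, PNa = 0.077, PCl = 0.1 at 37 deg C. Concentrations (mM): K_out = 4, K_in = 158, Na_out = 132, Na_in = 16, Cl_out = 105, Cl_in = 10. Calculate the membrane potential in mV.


Vm = (RT/F)*ln((PK*Ko + PNa*Nao + PCl*Cli)/(PK*Ki + PNa*Nai + PCl*Clo))
Numer = 15.164, Denom = 169.732
Vm = -64.55 mV


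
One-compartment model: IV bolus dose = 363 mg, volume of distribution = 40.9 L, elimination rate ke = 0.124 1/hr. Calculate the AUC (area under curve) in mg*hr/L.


C0 = Dose/Vd = 363/40.9 = 8.87531 mg/L
AUC = C0/ke = 8.87531/0.124
AUC = 71.58 mg*hr/L


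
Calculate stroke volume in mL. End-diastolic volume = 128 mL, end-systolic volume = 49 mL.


SV = EDV - ESV
SV = 128 - 49
SV = 79 mL


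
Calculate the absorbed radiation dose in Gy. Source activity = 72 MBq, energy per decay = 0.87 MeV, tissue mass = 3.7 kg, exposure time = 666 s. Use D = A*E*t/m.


A = 72 MBq = 7.2000e+07 Bq
E = 0.87 MeV = 1.39374e-13 J
D = A*E*t/m = 7.2000e+07*1.39374e-13*666/3.7
D = 0.001806 Gy


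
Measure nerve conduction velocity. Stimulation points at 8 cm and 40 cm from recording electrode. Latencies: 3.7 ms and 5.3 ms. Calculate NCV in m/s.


Distance = (40 - 8) / 100 = 0.32 m
dt = (5.3 - 3.7) / 1000 = 0.0016 s
NCV = dist / dt = 200 m/s


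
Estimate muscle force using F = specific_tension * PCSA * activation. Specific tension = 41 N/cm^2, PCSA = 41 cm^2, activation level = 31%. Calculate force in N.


F = sigma * PCSA * activation
F = 41 * 41 * 0.31
F = 521.1 N


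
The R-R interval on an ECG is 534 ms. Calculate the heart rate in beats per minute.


HR = 60 / RR_interval(s)
RR = 534 ms = 0.534 s
HR = 60 / 0.534 = 112.4 bpm


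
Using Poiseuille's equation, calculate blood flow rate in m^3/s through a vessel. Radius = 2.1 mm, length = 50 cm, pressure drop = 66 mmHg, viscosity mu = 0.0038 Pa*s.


Q = pi*r^4*dP / (8*mu*L)
r = 0.0021 m, L = 0.5 m
dP = 66 mmHg = 8799.252 Pa
Q = 3.5370e-05 m^3/s


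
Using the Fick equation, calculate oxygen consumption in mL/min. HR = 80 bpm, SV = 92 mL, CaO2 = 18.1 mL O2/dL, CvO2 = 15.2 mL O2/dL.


CO = HR*SV = 80*92/1000 = 7.36 L/min
a-v O2 diff = 18.1 - 15.2 = 2.9 mL/dL
VO2 = CO * (CaO2-CvO2) * 10 dL/L
VO2 = 7.36 * 2.9 * 10
VO2 = 213.4 mL/min


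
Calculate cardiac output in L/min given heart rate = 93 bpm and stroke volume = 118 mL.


CO = HR * SV
CO = 93 * 118 / 1000
CO = 10.97 L/min


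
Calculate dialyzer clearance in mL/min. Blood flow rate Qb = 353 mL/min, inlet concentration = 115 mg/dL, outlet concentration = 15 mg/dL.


K = Qb * (Cb_in - Cb_out) / Cb_in
K = 353 * (115 - 15) / 115
K = 307 mL/min


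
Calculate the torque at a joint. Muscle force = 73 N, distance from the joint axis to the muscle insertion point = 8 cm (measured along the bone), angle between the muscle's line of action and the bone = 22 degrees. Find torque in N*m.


Torque = F * d * sin(theta)   (moment arm = d*sin(theta))
d = 8 cm = 0.08 m
Torque = 73 * 0.08 * sin(22)
Torque = 2.188 N*m


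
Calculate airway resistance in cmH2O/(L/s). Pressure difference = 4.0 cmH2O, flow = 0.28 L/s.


R = dP / flow
R = 4.0 / 0.28
R = 14.29 cmH2O/(L/s)


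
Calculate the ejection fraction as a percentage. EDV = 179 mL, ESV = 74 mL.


SV = EDV - ESV = 179 - 74 = 105 mL
EF = SV/EDV * 100 = 105/179 * 100
EF = 58.66%


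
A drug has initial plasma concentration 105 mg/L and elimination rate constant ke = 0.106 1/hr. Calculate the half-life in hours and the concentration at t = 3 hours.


t_half = ln(2) / ke = 0.693147 / 0.106 = 6.539 hr
C(t) = C0 * exp(-ke*t) = 105 * exp(-0.106*3)
C(3) = 76.4 mg/L


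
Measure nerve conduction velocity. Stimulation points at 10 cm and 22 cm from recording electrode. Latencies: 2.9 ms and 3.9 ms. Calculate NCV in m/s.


Distance = (22 - 10) / 100 = 0.12 m
dt = (3.9 - 2.9) / 1000 = 0.001 s
NCV = dist / dt = 120 m/s


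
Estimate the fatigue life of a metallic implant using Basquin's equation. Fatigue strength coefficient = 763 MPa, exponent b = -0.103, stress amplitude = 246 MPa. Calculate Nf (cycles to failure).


sigma_a = sigma_f' * (2Nf)^b
2Nf = (sigma_a/sigma_f')^(1/b)
2Nf = (246/763)^(1/-0.103)
2Nf = 59253.352
Nf = 2.963e+04


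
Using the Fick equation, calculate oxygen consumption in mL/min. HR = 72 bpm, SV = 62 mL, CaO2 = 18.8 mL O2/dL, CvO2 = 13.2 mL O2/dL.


CO = HR*SV = 72*62/1000 = 4.464 L/min
a-v O2 diff = 18.8 - 13.2 = 5.6 mL/dL
VO2 = CO * (CaO2-CvO2) * 10 dL/L
VO2 = 4.464 * 5.6 * 10
VO2 = 250 mL/min


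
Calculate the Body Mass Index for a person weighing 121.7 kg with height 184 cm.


BMI = weight / height^2
height = 184 cm = 1.84 m
BMI = 121.7 / 1.84^2
BMI = 35.95 kg/m^2


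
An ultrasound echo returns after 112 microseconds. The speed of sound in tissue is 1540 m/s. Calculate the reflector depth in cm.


depth = c * t / 2
t = 112 us = 1.1200e-04 s
depth = 1540 * 1.1200e-04 / 2
depth = 0.08624 m = 8.624 cm


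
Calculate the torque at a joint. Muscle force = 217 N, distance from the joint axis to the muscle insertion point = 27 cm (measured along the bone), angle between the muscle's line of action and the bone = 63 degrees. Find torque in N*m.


Torque = F * d * sin(theta)   (moment arm = d*sin(theta))
d = 27 cm = 0.27 m
Torque = 217 * 0.27 * sin(63)
Torque = 52.2 N*m


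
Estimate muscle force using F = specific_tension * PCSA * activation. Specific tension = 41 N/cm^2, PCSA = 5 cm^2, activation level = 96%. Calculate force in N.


F = sigma * PCSA * activation
F = 41 * 5 * 0.96
F = 196.8 N


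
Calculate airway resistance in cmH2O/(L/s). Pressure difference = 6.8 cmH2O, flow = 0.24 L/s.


R = dP / flow
R = 6.8 / 0.24
R = 28.33 cmH2O/(L/s)


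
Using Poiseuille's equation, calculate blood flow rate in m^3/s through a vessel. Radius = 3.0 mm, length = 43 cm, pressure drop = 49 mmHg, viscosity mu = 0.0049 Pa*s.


Q = pi*r^4*dP / (8*mu*L)
r = 0.003 m, L = 0.43 m
dP = 49 mmHg = 6532.778 Pa
Q = 9.8623e-05 m^3/s


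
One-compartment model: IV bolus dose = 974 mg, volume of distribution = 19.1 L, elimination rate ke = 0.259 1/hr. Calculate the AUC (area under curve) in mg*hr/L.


C0 = Dose/Vd = 974/19.1 = 50.9948 mg/L
AUC = C0/ke = 50.9948/0.259
AUC = 196.9 mg*hr/L


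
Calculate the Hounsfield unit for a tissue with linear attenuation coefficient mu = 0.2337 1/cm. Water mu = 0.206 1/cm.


HU = ((mu_tissue - mu_water) / mu_water) * 1000
HU = ((0.2337 - 0.206) / 0.206) * 1000
HU = 134.5


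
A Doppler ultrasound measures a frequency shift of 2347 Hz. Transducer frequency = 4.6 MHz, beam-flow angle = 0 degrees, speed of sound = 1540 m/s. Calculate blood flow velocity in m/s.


v = fd * c / (2 * f0 * cos(theta))
v = 2347 * 1540 / (2 * 4.6000e+06 * cos(0))
v = 0.3929 m/s


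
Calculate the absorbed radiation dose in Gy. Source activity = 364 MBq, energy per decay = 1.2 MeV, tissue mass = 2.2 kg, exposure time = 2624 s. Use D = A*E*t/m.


A = 364 MBq = 3.6400e+08 Bq
E = 1.2 MeV = 1.9224e-13 J
D = A*E*t/m = 3.6400e+08*1.9224e-13*2624/2.2
D = 0.08346 Gy


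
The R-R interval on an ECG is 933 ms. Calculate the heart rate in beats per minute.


HR = 60 / RR_interval(s)
RR = 933 ms = 0.933 s
HR = 60 / 0.933 = 64.31 bpm


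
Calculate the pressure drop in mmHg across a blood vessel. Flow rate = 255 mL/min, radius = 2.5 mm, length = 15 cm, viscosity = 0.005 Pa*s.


dP = 8*mu*L*Q / (pi*r^4)
Q = 255 mL/min = 4.25e-06 m^3/s
dP = 207.793 Pa = 207.793 / 133.322 mmHg = 1.559 mmHg


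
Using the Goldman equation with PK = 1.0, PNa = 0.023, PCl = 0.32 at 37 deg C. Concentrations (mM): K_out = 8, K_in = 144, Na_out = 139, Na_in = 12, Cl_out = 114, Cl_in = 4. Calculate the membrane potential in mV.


Vm = (RT/F)*ln((PK*Ko + PNa*Nao + PCl*Cli)/(PK*Ki + PNa*Nai + PCl*Clo))
Numer = 12.477, Denom = 180.756
Vm = -71.44 mV


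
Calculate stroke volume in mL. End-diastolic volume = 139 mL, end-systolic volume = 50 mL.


SV = EDV - ESV
SV = 139 - 50
SV = 89 mL


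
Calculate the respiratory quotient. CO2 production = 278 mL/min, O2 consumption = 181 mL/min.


RQ = VCO2 / VO2
RQ = 278 / 181
RQ = 1.536


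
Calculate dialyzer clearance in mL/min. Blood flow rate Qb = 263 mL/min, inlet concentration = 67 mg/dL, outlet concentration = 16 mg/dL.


K = Qb * (Cb_in - Cb_out) / Cb_in
K = 263 * (67 - 16) / 67
K = 200.2 mL/min


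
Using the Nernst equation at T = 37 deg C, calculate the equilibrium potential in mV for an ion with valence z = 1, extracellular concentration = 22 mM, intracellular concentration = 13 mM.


E = (RT/(zF)) * ln(C_out/C_in)
T = 37 + 273.15 = 310.15 K
E = (8.314 * 310.15 / (1 * 96485)) * ln(22/13)
E = 14.06 mV


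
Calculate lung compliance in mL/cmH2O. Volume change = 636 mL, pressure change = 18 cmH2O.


C = dV / dP
C = 636 / 18
C = 35.33 mL/cmH2O


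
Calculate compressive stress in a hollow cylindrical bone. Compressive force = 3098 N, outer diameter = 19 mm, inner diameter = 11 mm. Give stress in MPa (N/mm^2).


A = pi*(r_o^2 - r_i^2)
r_o = 9.5 mm, r_i = 5.5 mm
A = 188.496 mm^2
sigma = F/A = 3098 / 188.496
sigma = 16.44 MPa


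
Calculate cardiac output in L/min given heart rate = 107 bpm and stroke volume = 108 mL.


CO = HR * SV
CO = 107 * 108 / 1000
CO = 11.56 L/min


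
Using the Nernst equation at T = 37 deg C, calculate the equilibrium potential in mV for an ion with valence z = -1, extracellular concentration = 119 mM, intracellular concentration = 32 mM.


E = (RT/(zF)) * ln(C_out/C_in)
T = 37 + 273.15 = 310.15 K
E = (8.314 * 310.15 / (-1 * 96485)) * ln(119/32)
E = -35.1 mV


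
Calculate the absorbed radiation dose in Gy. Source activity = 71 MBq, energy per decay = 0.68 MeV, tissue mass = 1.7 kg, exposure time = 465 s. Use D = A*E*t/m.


A = 71 MBq = 7.1000e+07 Bq
E = 0.68 MeV = 1.08936e-13 J
D = A*E*t/m = 7.1000e+07*1.08936e-13*465/1.7
D = 0.002116 Gy


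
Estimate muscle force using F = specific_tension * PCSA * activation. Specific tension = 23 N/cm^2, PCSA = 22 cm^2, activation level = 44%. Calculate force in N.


F = sigma * PCSA * activation
F = 23 * 22 * 0.44
F = 222.6 N


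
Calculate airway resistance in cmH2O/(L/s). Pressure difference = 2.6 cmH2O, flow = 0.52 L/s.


R = dP / flow
R = 2.6 / 0.52
R = 5 cmH2O/(L/s)


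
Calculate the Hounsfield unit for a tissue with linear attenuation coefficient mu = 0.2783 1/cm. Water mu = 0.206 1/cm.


HU = ((mu_tissue - mu_water) / mu_water) * 1000
HU = ((0.2783 - 0.206) / 0.206) * 1000
HU = 351


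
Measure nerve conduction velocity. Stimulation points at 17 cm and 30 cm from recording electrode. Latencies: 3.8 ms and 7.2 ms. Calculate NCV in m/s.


Distance = (30 - 17) / 100 = 0.13 m
dt = (7.2 - 3.8) / 1000 = 0.0034 s
NCV = dist / dt = 38.24 m/s


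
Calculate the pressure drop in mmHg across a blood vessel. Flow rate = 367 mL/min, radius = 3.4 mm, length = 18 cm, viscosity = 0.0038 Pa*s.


dP = 8*mu*L*Q / (pi*r^4)
Q = 367 mL/min = 6.11667e-06 m^3/s
dP = 79.7252 Pa = 79.7252 / 133.322 mmHg = 0.598 mmHg


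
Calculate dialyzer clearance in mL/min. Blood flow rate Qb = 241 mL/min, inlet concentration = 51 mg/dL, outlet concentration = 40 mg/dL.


K = Qb * (Cb_in - Cb_out) / Cb_in
K = 241 * (51 - 40) / 51
K = 51.98 mL/min


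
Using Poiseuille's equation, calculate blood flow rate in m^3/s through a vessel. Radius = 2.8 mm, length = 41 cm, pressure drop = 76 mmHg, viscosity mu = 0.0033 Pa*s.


Q = pi*r^4*dP / (8*mu*L)
r = 0.0028 m, L = 0.41 m
dP = 76 mmHg = 10132.472 Pa
Q = 1.8076e-04 m^3/s


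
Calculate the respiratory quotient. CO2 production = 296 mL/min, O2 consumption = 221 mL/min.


RQ = VCO2 / VO2
RQ = 296 / 221
RQ = 1.339


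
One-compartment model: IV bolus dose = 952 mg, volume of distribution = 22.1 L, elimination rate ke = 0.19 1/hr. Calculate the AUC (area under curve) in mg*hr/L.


C0 = Dose/Vd = 952/22.1 = 43.0769 mg/L
AUC = C0/ke = 43.0769/0.19
AUC = 226.7 mg*hr/L


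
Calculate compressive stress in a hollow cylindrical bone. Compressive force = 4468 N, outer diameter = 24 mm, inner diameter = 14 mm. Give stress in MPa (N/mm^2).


A = pi*(r_o^2 - r_i^2)
r_o = 12 mm, r_i = 7 mm
A = 298.451 mm^2
sigma = F/A = 4468 / 298.451
sigma = 14.97 MPa


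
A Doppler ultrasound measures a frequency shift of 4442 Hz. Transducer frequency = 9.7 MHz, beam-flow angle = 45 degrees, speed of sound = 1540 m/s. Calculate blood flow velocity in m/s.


v = fd * c / (2 * f0 * cos(theta))
v = 4442 * 1540 / (2 * 9.7000e+06 * cos(45))
v = 0.4987 m/s


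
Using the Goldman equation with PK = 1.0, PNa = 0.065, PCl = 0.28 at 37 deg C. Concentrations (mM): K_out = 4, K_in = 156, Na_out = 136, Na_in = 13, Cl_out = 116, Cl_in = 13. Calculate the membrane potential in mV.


Vm = (RT/F)*ln((PK*Ko + PNa*Nao + PCl*Cli)/(PK*Ki + PNa*Nai + PCl*Clo))
Numer = 16.48, Denom = 189.325
Vm = -65.24 mV


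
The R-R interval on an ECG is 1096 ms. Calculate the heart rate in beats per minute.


HR = 60 / RR_interval(s)
RR = 1096 ms = 1.096 s
HR = 60 / 1.096 = 54.74 bpm


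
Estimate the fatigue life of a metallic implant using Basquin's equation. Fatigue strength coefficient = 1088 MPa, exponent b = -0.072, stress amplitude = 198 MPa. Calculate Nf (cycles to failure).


sigma_a = sigma_f' * (2Nf)^b
2Nf = (sigma_a/sigma_f')^(1/b)
2Nf = (198/1088)^(1/-0.072)
2Nf = 1.8935365e+10
Nf = 9.4677e+09


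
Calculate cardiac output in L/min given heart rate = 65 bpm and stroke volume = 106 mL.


CO = HR * SV
CO = 65 * 106 / 1000
CO = 6.89 L/min


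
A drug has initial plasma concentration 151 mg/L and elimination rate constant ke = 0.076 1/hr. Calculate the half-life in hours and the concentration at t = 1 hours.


t_half = ln(2) / ke = 0.693147 / 0.076 = 9.12 hr
C(t) = C0 * exp(-ke*t) = 151 * exp(-0.076*1)
C(1) = 139.9 mg/L


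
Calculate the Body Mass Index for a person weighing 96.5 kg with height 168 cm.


BMI = weight / height^2
height = 168 cm = 1.68 m
BMI = 96.5 / 1.68^2
BMI = 34.19 kg/m^2


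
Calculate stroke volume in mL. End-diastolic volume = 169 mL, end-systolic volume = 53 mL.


SV = EDV - ESV
SV = 169 - 53
SV = 116 mL


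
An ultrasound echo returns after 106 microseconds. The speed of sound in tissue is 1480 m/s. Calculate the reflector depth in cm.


depth = c * t / 2
t = 106 us = 1.0600e-04 s
depth = 1480 * 1.0600e-04 / 2
depth = 0.07844 m = 7.844 cm


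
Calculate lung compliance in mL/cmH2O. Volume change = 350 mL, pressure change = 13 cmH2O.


C = dV / dP
C = 350 / 13
C = 26.92 mL/cmH2O


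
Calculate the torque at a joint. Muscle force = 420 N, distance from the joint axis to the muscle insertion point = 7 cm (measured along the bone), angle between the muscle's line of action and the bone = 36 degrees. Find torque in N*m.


Torque = F * d * sin(theta)   (moment arm = d*sin(theta))
d = 7 cm = 0.07 m
Torque = 420 * 0.07 * sin(36)
Torque = 17.28 N*m


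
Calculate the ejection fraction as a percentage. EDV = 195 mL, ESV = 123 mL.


SV = EDV - ESV = 195 - 123 = 72 mL
EF = SV/EDV * 100 = 72/195 * 100
EF = 36.92%


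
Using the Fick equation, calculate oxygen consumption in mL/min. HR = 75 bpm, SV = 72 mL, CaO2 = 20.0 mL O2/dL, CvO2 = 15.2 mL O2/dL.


CO = HR*SV = 75*72/1000 = 5.4 L/min
a-v O2 diff = 20.0 - 15.2 = 4.8 mL/dL
VO2 = CO * (CaO2-CvO2) * 10 dL/L
VO2 = 5.4 * 4.8 * 10
VO2 = 259.2 mL/min


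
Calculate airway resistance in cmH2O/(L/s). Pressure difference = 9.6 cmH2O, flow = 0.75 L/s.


R = dP / flow
R = 9.6 / 0.75
R = 12.8 cmH2O/(L/s)


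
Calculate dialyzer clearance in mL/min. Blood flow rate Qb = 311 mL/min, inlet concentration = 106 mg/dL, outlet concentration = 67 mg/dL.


K = Qb * (Cb_in - Cb_out) / Cb_in
K = 311 * (106 - 67) / 106
K = 114.4 mL/min


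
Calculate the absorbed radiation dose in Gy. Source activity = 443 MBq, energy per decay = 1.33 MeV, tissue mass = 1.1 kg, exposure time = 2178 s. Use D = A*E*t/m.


A = 443 MBq = 4.4300e+08 Bq
E = 1.33 MeV = 2.13066e-13 J
D = A*E*t/m = 4.4300e+08*2.13066e-13*2178/1.1
D = 0.1869 Gy


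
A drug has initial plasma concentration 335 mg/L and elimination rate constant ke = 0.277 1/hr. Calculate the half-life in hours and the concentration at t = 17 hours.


t_half = ln(2) / ke = 0.693147 / 0.277 = 2.502 hr
C(t) = C0 * exp(-ke*t) = 335 * exp(-0.277*17)
C(17) = 3.02 mg/L


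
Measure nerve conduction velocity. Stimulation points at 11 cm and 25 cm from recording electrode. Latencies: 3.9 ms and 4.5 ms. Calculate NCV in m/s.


Distance = (25 - 11) / 100 = 0.14 m
dt = (4.5 - 3.9) / 1000 = 6.0000e-04 s
NCV = dist / dt = 233.3 m/s


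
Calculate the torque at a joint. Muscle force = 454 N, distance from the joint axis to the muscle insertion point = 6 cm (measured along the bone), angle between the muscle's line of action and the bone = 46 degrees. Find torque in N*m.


Torque = F * d * sin(theta)   (moment arm = d*sin(theta))
d = 6 cm = 0.06 m
Torque = 454 * 0.06 * sin(46)
Torque = 19.59 N*m


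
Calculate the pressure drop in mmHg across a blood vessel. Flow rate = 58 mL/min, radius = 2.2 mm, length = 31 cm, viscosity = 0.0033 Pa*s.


dP = 8*mu*L*Q / (pi*r^4)
Q = 58 mL/min = 9.66667e-07 m^3/s
dP = 107.498 Pa = 107.498 / 133.322 mmHg = 0.8063 mmHg


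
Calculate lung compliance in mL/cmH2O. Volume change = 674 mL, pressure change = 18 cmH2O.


C = dV / dP
C = 674 / 18
C = 37.44 mL/cmH2O


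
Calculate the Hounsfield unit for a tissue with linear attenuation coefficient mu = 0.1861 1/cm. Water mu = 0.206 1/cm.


HU = ((mu_tissue - mu_water) / mu_water) * 1000
HU = ((0.1861 - 0.206) / 0.206) * 1000
HU = -96.6


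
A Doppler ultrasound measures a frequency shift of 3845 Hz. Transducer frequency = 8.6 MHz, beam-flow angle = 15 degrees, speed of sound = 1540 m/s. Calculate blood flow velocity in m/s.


v = fd * c / (2 * f0 * cos(theta))
v = 3845 * 1540 / (2 * 8.6000e+06 * cos(15))
v = 0.3564 m/s


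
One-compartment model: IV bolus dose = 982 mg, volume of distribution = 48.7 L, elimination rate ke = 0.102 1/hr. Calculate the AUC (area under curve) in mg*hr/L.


C0 = Dose/Vd = 982/48.7 = 20.1643 mg/L
AUC = C0/ke = 20.1643/0.102
AUC = 197.7 mg*hr/L


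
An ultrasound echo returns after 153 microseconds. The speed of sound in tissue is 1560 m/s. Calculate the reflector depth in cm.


depth = c * t / 2
t = 153 us = 1.5300e-04 s
depth = 1560 * 1.5300e-04 / 2
depth = 0.11934 m = 11.934 cm


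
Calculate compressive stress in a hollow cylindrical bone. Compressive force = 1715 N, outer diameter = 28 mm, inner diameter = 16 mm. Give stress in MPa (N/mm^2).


A = pi*(r_o^2 - r_i^2)
r_o = 14 mm, r_i = 8 mm
A = 414.69 mm^2
sigma = F/A = 1715 / 414.69
sigma = 4.136 MPa


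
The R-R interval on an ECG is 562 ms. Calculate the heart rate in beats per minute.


HR = 60 / RR_interval(s)
RR = 562 ms = 0.562 s
HR = 60 / 0.562 = 106.8 bpm


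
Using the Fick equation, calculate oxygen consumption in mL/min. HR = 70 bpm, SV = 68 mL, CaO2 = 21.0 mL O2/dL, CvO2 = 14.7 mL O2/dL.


CO = HR*SV = 70*68/1000 = 4.76 L/min
a-v O2 diff = 21.0 - 14.7 = 6.3 mL/dL
VO2 = CO * (CaO2-CvO2) * 10 dL/L
VO2 = 4.76 * 6.3 * 10
VO2 = 299.9 mL/min


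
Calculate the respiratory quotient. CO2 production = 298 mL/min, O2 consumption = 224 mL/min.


RQ = VCO2 / VO2
RQ = 298 / 224
RQ = 1.33


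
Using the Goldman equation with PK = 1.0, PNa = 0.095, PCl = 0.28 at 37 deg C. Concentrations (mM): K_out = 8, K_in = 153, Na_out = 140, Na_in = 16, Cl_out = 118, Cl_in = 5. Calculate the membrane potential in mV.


Vm = (RT/F)*ln((PK*Ko + PNa*Nao + PCl*Cli)/(PK*Ki + PNa*Nai + PCl*Clo))
Numer = 22.7, Denom = 187.56
Vm = -56.44 mV


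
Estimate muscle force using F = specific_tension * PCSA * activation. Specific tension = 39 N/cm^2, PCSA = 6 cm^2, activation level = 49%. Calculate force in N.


F = sigma * PCSA * activation
F = 39 * 6 * 0.49
F = 114.7 N


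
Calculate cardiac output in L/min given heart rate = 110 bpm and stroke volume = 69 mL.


CO = HR * SV
CO = 110 * 69 / 1000
CO = 7.59 L/min


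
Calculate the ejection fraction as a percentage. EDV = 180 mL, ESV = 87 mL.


SV = EDV - ESV = 180 - 87 = 93 mL
EF = SV/EDV * 100 = 93/180 * 100
EF = 51.67%


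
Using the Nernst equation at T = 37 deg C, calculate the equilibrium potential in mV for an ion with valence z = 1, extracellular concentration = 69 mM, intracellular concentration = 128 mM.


E = (RT/(zF)) * ln(C_out/C_in)
T = 37 + 273.15 = 310.15 K
E = (8.314 * 310.15 / (1 * 96485)) * ln(69/128)
E = -16.51 mV


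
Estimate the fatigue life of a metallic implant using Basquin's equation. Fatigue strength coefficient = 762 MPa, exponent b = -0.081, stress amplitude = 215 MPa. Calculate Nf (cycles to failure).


sigma_a = sigma_f' * (2Nf)^b
2Nf = (sigma_a/sigma_f')^(1/b)
2Nf = (215/762)^(1/-0.081)
2Nf = 6083513.3
Nf = 3.0418e+06


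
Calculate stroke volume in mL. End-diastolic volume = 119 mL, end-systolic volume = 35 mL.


SV = EDV - ESV
SV = 119 - 35
SV = 84 mL


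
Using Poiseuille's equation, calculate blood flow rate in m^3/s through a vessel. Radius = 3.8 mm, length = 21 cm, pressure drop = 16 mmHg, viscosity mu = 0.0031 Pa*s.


Q = pi*r^4*dP / (8*mu*L)
r = 0.0038 m, L = 0.21 m
dP = 16 mmHg = 2133.152 Pa
Q = 2.6831e-04 m^3/s


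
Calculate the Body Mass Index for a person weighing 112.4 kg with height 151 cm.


BMI = weight / height^2
height = 151 cm = 1.51 m
BMI = 112.4 / 1.51^2
BMI = 49.3 kg/m^2


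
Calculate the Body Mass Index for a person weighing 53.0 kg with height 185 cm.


BMI = weight / height^2
height = 185 cm = 1.85 m
BMI = 53.0 / 1.85^2
BMI = 15.49 kg/m^2


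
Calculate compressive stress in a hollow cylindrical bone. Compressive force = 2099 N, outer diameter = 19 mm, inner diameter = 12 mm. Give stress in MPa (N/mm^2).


A = pi*(r_o^2 - r_i^2)
r_o = 9.5 mm, r_i = 6 mm
A = 170.431 mm^2
sigma = F/A = 2099 / 170.431
sigma = 12.32 MPa


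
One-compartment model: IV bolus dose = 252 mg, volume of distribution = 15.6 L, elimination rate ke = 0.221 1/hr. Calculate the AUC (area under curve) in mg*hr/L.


C0 = Dose/Vd = 252/15.6 = 16.1538 mg/L
AUC = C0/ke = 16.1538/0.221
AUC = 73.09 mg*hr/L


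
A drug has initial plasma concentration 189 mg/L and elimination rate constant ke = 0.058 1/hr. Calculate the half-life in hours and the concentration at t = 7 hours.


t_half = ln(2) / ke = 0.693147 / 0.058 = 11.95 hr
C(t) = C0 * exp(-ke*t) = 189 * exp(-0.058*7)
C(7) = 125.9 mg/L


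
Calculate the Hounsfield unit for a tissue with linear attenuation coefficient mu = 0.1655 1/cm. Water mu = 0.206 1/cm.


HU = ((mu_tissue - mu_water) / mu_water) * 1000
HU = ((0.1655 - 0.206) / 0.206) * 1000
HU = -196.6


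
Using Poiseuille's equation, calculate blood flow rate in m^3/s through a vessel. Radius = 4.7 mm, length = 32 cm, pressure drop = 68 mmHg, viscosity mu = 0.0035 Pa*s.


Q = pi*r^4*dP / (8*mu*L)
r = 0.0047 m, L = 0.32 m
dP = 68 mmHg = 9065.896 Pa
Q = 0.001551 m^3/s


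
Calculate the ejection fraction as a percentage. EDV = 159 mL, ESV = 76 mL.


SV = EDV - ESV = 159 - 76 = 83 mL
EF = SV/EDV * 100 = 83/159 * 100
EF = 52.2%


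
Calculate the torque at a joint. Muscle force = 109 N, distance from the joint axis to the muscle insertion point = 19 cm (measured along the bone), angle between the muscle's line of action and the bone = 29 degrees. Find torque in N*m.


Torque = F * d * sin(theta)   (moment arm = d*sin(theta))
d = 19 cm = 0.19 m
Torque = 109 * 0.19 * sin(29)
Torque = 10.04 N*m


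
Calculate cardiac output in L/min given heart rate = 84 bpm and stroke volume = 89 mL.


CO = HR * SV
CO = 84 * 89 / 1000
CO = 7.476 L/min


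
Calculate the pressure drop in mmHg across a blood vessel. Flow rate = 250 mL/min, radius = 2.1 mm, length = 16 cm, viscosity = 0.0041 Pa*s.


dP = 8*mu*L*Q / (pi*r^4)
Q = 250 mL/min = 4.16667e-06 m^3/s
dP = 357.895 Pa = 357.895 / 133.322 mmHg = 2.684 mmHg


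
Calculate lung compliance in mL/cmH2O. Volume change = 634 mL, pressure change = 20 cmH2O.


C = dV / dP
C = 634 / 20
C = 31.7 mL/cmH2O


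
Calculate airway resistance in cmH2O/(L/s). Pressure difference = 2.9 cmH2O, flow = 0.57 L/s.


R = dP / flow
R = 2.9 / 0.57
R = 5.088 cmH2O/(L/s)


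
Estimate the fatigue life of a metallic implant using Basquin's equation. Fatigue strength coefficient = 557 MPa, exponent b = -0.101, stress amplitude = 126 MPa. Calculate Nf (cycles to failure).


sigma_a = sigma_f' * (2Nf)^b
2Nf = (sigma_a/sigma_f')^(1/b)
2Nf = (126/557)^(1/-0.101)
2Nf = 2460011.5
Nf = 1.2300e+06


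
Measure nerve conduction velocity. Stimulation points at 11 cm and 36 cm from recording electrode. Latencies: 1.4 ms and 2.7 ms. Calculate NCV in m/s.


Distance = (36 - 11) / 100 = 0.25 m
dt = (2.7 - 1.4) / 1000 = 0.0013 s
NCV = dist / dt = 192.3 m/s


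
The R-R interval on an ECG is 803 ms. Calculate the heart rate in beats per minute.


HR = 60 / RR_interval(s)
RR = 803 ms = 0.803 s
HR = 60 / 0.803 = 74.72 bpm


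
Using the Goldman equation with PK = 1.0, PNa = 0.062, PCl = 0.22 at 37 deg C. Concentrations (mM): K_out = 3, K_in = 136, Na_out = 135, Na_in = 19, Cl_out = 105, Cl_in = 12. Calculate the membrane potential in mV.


Vm = (RT/F)*ln((PK*Ko + PNa*Nao + PCl*Cli)/(PK*Ki + PNa*Nai + PCl*Clo))
Numer = 14.01, Denom = 160.278
Vm = -65.13 mV


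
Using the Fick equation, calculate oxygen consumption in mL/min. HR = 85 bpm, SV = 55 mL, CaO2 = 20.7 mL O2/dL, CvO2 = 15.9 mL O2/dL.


CO = HR*SV = 85*55/1000 = 4.675 L/min
a-v O2 diff = 20.7 - 15.9 = 4.8 mL/dL
VO2 = CO * (CaO2-CvO2) * 10 dL/L
VO2 = 4.675 * 4.8 * 10
VO2 = 224.4 mL/min


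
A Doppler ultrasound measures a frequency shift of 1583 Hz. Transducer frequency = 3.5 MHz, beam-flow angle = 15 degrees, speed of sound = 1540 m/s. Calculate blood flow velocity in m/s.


v = fd * c / (2 * f0 * cos(theta))
v = 1583 * 1540 / (2 * 3.5000e+06 * cos(15))
v = 0.3605 m/s


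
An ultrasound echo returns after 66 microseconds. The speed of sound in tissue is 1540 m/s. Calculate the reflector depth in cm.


depth = c * t / 2
t = 66 us = 6.6000e-05 s
depth = 1540 * 6.6000e-05 / 2
depth = 0.05082 m = 5.082 cm


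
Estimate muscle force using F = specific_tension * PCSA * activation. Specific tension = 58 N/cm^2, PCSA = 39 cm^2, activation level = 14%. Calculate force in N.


F = sigma * PCSA * activation
F = 58 * 39 * 0.14
F = 316.7 N


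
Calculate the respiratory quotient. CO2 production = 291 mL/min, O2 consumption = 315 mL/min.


RQ = VCO2 / VO2
RQ = 291 / 315
RQ = 0.9238


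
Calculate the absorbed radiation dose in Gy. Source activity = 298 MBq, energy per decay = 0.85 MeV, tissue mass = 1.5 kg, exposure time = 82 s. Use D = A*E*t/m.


A = 298 MBq = 2.9800e+08 Bq
E = 0.85 MeV = 1.3617e-13 J
D = A*E*t/m = 2.9800e+08*1.3617e-13*82/1.5
D = 0.002218 Gy


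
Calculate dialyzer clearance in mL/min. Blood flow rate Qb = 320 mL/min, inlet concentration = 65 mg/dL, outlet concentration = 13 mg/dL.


K = Qb * (Cb_in - Cb_out) / Cb_in
K = 320 * (65 - 13) / 65
K = 256 mL/min


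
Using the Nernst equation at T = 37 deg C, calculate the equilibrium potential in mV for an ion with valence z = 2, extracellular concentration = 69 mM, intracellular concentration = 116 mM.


E = (RT/(zF)) * ln(C_out/C_in)
T = 37 + 273.15 = 310.15 K
E = (8.314 * 310.15 / (2 * 96485)) * ln(69/116)
E = -6.942 mV


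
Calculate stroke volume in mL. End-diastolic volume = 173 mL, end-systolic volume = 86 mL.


SV = EDV - ESV
SV = 173 - 86
SV = 87 mL


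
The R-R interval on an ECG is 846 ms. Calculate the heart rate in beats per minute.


HR = 60 / RR_interval(s)
RR = 846 ms = 0.846 s
HR = 60 / 0.846 = 70.92 bpm


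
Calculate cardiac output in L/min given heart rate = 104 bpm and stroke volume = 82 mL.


CO = HR * SV
CO = 104 * 82 / 1000
CO = 8.528 L/min


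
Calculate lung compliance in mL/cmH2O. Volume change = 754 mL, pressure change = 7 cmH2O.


C = dV / dP
C = 754 / 7
C = 107.7 mL/cmH2O


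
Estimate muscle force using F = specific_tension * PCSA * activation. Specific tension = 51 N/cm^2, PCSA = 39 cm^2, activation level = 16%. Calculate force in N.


F = sigma * PCSA * activation
F = 51 * 39 * 0.16
F = 318.2 N


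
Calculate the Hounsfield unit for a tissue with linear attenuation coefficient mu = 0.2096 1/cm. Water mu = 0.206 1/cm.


HU = ((mu_tissue - mu_water) / mu_water) * 1000
HU = ((0.2096 - 0.206) / 0.206) * 1000
HU = 17.48


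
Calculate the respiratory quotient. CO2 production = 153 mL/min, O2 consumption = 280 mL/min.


RQ = VCO2 / VO2
RQ = 153 / 280
RQ = 0.5464


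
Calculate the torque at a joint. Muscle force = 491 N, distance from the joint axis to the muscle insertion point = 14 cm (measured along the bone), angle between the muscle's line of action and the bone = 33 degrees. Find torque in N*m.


Torque = F * d * sin(theta)   (moment arm = d*sin(theta))
d = 14 cm = 0.14 m
Torque = 491 * 0.14 * sin(33)
Torque = 37.44 N*m


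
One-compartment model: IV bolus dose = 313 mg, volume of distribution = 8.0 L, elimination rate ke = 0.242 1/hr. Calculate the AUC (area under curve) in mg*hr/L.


C0 = Dose/Vd = 313/8.0 = 39.125 mg/L
AUC = C0/ke = 39.125/0.242
AUC = 161.7 mg*hr/L


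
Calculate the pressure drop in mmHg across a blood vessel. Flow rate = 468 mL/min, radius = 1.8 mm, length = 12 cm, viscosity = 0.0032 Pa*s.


dP = 8*mu*L*Q / (pi*r^4)
Q = 468 mL/min = 7.8e-06 m^3/s
dP = 726.567 Pa = 726.567 / 133.322 mmHg = 5.45 mmHg


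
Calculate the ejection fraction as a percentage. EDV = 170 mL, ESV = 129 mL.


SV = EDV - ESV = 170 - 129 = 41 mL
EF = SV/EDV * 100 = 41/170 * 100
EF = 24.12%


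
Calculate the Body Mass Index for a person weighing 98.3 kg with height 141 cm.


BMI = weight / height^2
height = 141 cm = 1.41 m
BMI = 98.3 / 1.41^2
BMI = 49.44 kg/m^2


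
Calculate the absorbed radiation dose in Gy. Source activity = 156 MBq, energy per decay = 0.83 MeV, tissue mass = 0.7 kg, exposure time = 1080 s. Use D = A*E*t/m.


A = 156 MBq = 1.5600e+08 Bq
E = 0.83 MeV = 1.32966e-13 J
D = A*E*t/m = 1.5600e+08*1.32966e-13*1080/0.7
D = 0.032 Gy


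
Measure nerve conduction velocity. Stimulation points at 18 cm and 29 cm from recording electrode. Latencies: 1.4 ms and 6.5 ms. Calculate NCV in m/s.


Distance = (29 - 18) / 100 = 0.11 m
dt = (6.5 - 1.4) / 1000 = 0.0051 s
NCV = dist / dt = 21.57 m/s


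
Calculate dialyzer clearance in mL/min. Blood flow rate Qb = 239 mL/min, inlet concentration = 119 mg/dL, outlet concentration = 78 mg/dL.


K = Qb * (Cb_in - Cb_out) / Cb_in
K = 239 * (119 - 78) / 119
K = 82.34 mL/min


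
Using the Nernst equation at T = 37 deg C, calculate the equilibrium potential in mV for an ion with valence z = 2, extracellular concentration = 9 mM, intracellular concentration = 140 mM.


E = (RT/(zF)) * ln(C_out/C_in)
T = 37 + 273.15 = 310.15 K
E = (8.314 * 310.15 / (2 * 96485)) * ln(9/140)
E = -36.67 mV


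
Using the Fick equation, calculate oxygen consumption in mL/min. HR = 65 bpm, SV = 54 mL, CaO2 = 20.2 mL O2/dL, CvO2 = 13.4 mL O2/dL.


CO = HR*SV = 65*54/1000 = 3.51 L/min
a-v O2 diff = 20.2 - 13.4 = 6.8 mL/dL
VO2 = CO * (CaO2-CvO2) * 10 dL/L
VO2 = 3.51 * 6.8 * 10
VO2 = 238.7 mL/min
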